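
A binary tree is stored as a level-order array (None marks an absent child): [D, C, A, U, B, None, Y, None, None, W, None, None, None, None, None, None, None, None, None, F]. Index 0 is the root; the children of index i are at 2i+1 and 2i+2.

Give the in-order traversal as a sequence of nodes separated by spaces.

In-order visits the left subtree, then the node, then the right subtree.
At D: go left to C.
  At C: go left to U.
    U is a leaf — visit U.
  Visit C.
  At C: go right to B.
    At B: go left to W.
      At W: go left to F.
        F is a leaf — visit F.
      Visit W.
      At W: no right child.
    Visit B.
    At B: no right child.
Visit D.
At D: go right to A.
  At A: no left child.
  Visit A.
  At A: go right to Y.
    Y is a leaf — visit Y.

U C F W B D A Y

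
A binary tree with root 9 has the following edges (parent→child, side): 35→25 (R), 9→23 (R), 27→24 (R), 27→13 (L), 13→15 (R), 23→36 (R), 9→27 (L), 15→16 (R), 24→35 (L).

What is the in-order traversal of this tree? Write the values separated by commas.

In-order visits the left subtree, then the node, then the right subtree.
At 9: go left to 27.
  At 27: go left to 13.
    At 13: no left child.
    Visit 13.
    At 13: go right to 15.
      At 15: no left child.
      Visit 15.
      At 15: go right to 16.
        16 is a leaf — visit 16.
  Visit 27.
  At 27: go right to 24.
    At 24: go left to 35.
      At 35: no left child.
      Visit 35.
      At 35: go right to 25.
        25 is a leaf — visit 25.
    Visit 24.
    At 24: no right child.
Visit 9.
At 9: go right to 23.
  At 23: no left child.
  Visit 23.
  At 23: go right to 36.
    36 is a leaf — visit 36.

13, 15, 16, 27, 35, 25, 24, 9, 23, 36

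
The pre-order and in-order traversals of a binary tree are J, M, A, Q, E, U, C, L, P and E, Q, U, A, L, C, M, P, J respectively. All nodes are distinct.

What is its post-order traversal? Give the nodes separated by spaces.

E U Q L C A P M J

The first element of pre-order is the root; it splits in-order into left and right subtrees.
Root J: left subtree has 8 nodes {E, Q, U, A, L, C, M, P}, right has 0 { }.
  Root M: left subtree has 6 nodes {E, Q, U, A, L, C}, right has 1 {P}.
    Root A: left subtree has 3 nodes {E, Q, U}, right has 2 {L, C}.
      Root Q: left subtree has 1 node {E}, right has 1 {U}.
      Root C: left subtree has 1 node {L}, right has 0 { }.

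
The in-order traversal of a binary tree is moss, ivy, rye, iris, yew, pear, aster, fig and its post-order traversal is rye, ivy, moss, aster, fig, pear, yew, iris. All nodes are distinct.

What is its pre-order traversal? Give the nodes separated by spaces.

The last element of post-order is the root; it splits in-order into left and right subtrees.
Root iris: left subtree has 3 nodes {moss, ivy, rye}, right has 4 {yew, pear, aster, fig}.
  Root moss: left subtree has 0 nodes { }, right has 2 {ivy, rye}.
    Root ivy: left subtree has 0 nodes { }, right has 1 {rye}.
  Root yew: left subtree has 0 nodes { }, right has 3 {pear, aster, fig}.
    Root pear: left subtree has 0 nodes { }, right has 2 {aster, fig}.
      Root fig: left subtree has 1 node {aster}, right has 0 { }.

iris moss ivy rye yew pear fig aster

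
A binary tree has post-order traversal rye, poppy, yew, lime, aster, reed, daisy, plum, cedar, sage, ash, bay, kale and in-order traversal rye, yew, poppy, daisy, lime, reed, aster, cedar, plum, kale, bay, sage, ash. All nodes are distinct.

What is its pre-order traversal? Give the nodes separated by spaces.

kale cedar daisy yew rye poppy reed lime aster plum bay ash sage

The last element of post-order is the root; it splits in-order into left and right subtrees.
Root kale: left subtree has 9 nodes {rye, yew, poppy, daisy, lime, reed, aster, cedar, plum}, right has 3 {bay, sage, ash}.
  Root cedar: left subtree has 7 nodes {rye, yew, poppy, daisy, lime, reed, aster}, right has 1 {plum}.
    Root daisy: left subtree has 3 nodes {rye, yew, poppy}, right has 3 {lime, reed, aster}.
      Root yew: left subtree has 1 node {rye}, right has 1 {poppy}.
      Root reed: left subtree has 1 node {lime}, right has 1 {aster}.
  Root bay: left subtree has 0 nodes { }, right has 2 {sage, ash}.
    Root ash: left subtree has 1 node {sage}, right has 0 { }.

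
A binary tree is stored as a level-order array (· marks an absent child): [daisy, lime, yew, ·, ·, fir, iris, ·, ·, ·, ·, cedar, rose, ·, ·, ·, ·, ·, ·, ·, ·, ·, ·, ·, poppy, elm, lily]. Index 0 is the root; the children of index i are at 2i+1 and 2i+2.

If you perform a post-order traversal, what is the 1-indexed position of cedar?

Post-order visits the left subtree, then the right subtree, then the node.
At daisy: go left to lime.
  lime is a leaf — visit lime.
At daisy: go right to yew.
  At yew: go left to fir.
    At fir: go left to cedar.
      At cedar: no left child.
      At cedar: go right to poppy.
        poppy is a leaf — visit poppy.
      Visit cedar.
    At fir: go right to rose.
      At rose: go left to elm.
        elm is a leaf — visit elm.
      At rose: go right to lily.
        lily is a leaf — visit lily.
      Visit rose.
    Visit fir.
  At yew: go right to iris.
    iris is a leaf — visit iris.
  Visit yew.
Visit daisy.
Full post-order sequence: lime, poppy, cedar, elm, lily, rose, fir, iris, yew, daisy.

3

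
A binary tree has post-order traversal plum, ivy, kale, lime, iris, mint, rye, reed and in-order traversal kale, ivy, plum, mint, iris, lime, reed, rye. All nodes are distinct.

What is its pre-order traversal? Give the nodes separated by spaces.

The last element of post-order is the root; it splits in-order into left and right subtrees.
Root reed: left subtree has 6 nodes {kale, ivy, plum, mint, iris, lime}, right has 1 {rye}.
  Root mint: left subtree has 3 nodes {kale, ivy, plum}, right has 2 {iris, lime}.
    Root kale: left subtree has 0 nodes { }, right has 2 {ivy, plum}.
      Root ivy: left subtree has 0 nodes { }, right has 1 {plum}.
    Root iris: left subtree has 0 nodes { }, right has 1 {lime}.

reed mint kale ivy plum iris lime rye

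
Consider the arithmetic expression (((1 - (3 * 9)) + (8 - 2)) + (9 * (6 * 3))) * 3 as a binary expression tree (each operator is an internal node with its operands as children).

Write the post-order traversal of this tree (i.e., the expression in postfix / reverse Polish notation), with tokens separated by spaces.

Post-order on an expression tree gives postfix notation: for each operator, emit left operand, right operand, then the operator.

1 3 9 * - 8 2 - + 9 6 3 * * + 3 *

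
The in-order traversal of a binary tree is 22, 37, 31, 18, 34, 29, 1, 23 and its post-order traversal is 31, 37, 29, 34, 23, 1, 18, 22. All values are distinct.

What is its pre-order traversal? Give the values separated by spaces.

22 18 37 31 1 34 29 23

The last element of post-order is the root; it splits in-order into left and right subtrees.
Root 22: left subtree has 0 nodes { }, right has 7 {37, 31, 18, 34, 29, 1, 23}.
  Root 18: left subtree has 2 nodes {37, 31}, right has 4 {34, 29, 1, 23}.
    Root 37: left subtree has 0 nodes { }, right has 1 {31}.
    Root 1: left subtree has 2 nodes {34, 29}, right has 1 {23}.
      Root 34: left subtree has 0 nodes { }, right has 1 {29}.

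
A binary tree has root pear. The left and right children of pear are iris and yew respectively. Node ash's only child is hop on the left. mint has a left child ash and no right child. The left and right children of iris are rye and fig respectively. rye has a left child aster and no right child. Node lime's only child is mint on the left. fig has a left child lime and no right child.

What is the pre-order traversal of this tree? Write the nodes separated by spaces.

Pre-order visits the node, then its left subtree, then its right subtree.
Visit pear.
At pear: go left to iris.
  Visit iris.
  At iris: go left to rye.
    Visit rye.
    At rye: go left to aster.
      aster is a leaf — visit aster.
    At rye: no right child.
  At iris: go right to fig.
    Visit fig.
    At fig: go left to lime.
      Visit lime.
      At lime: go left to mint.
        Visit mint.
        At mint: go left to ash.
          Visit ash.
          At ash: go left to hop.
            hop is a leaf — visit hop.
          At ash: no right child.
        At mint: no right child.
      At lime: no right child.
    At fig: no right child.
At pear: go right to yew.
  yew is a leaf — visit yew.

pear iris rye aster fig lime mint ash hop yew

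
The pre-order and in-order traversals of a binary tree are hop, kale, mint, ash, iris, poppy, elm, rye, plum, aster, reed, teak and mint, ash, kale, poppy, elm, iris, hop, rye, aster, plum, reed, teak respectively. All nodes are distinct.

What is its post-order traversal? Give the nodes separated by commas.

ash, mint, elm, poppy, iris, kale, aster, teak, reed, plum, rye, hop

The first element of pre-order is the root; it splits in-order into left and right subtrees.
Root hop: left subtree has 6 nodes {mint, ash, kale, poppy, elm, iris}, right has 5 {rye, aster, plum, reed, teak}.
  Root kale: left subtree has 2 nodes {mint, ash}, right has 3 {poppy, elm, iris}.
    Root mint: left subtree has 0 nodes { }, right has 1 {ash}.
    Root iris: left subtree has 2 nodes {poppy, elm}, right has 0 { }.
      Root poppy: left subtree has 0 nodes { }, right has 1 {elm}.
  Root rye: left subtree has 0 nodes { }, right has 4 {aster, plum, reed, teak}.
    Root plum: left subtree has 1 node {aster}, right has 2 {reed, teak}.
      Root reed: left subtree has 0 nodes { }, right has 1 {teak}.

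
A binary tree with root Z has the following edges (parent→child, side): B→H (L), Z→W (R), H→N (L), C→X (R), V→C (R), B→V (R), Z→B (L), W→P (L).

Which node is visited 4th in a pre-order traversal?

Pre-order visits the node, then its left subtree, then its right subtree.
Visit Z.
At Z: go left to B.
  Visit B.
  At B: go left to H.
    Visit H.
    At H: go left to N.
      N is a leaf — visit N.
    At H: no right child.
  At B: go right to V.
    Visit V.
    At V: no left child.
    At V: go right to C.
      Visit C.
      At C: no left child.
      At C: go right to X.
        X is a leaf — visit X.
At Z: go right to W.
  Visit W.
  At W: go left to P.
    P is a leaf — visit P.
  At W: no right child.
Full pre-order sequence: Z, B, H, N, V, C, X, W, P.

N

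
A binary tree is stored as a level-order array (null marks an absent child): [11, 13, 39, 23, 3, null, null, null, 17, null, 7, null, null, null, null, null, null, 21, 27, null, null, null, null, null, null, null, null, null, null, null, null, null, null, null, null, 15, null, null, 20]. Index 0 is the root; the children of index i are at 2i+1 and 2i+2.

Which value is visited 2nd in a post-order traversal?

21

Post-order visits the left subtree, then the right subtree, then the node.
At 11: go left to 13.
  At 13: go left to 23.
    At 23: no left child.
    At 23: go right to 17.
      At 17: go left to 21.
        At 21: go left to 15.
          15 is a leaf — visit 15.
        At 21: no right child.
        Visit 21.
      At 17: go right to 27.
        At 27: no left child.
        At 27: go right to 20.
          20 is a leaf — visit 20.
        Visit 27.
      Visit 17.
    Visit 23.
  At 13: go right to 3.
    At 3: no left child.
    At 3: go right to 7.
      7 is a leaf — visit 7.
    Visit 3.
  Visit 13.
At 11: go right to 39.
  39 is a leaf — visit 39.
Visit 11.
Full post-order sequence: 15, 21, 20, 27, 17, 23, 7, 3, 13, 39, 11.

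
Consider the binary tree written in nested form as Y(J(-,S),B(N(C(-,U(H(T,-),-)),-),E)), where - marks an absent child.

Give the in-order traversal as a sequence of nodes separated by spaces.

J S Y C T H U N B E

In-order visits the left subtree, then the node, then the right subtree.
At Y: go left to J.
  At J: no left child.
  Visit J.
  At J: go right to S.
    S is a leaf — visit S.
Visit Y.
At Y: go right to B.
  At B: go left to N.
    At N: go left to C.
      At C: no left child.
      Visit C.
      At C: go right to U.
        At U: go left to H.
          At H: go left to T.
            T is a leaf — visit T.
          Visit H.
          At H: no right child.
        Visit U.
        At U: no right child.
    Visit N.
    At N: no right child.
  Visit B.
  At B: go right to E.
    E is a leaf — visit E.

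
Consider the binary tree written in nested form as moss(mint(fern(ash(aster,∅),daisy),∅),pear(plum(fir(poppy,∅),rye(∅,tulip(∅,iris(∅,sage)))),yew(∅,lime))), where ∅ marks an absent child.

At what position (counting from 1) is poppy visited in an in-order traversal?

7

In-order visits the left subtree, then the node, then the right subtree.
At moss: go left to mint.
  At mint: go left to fern.
    At fern: go left to ash.
      At ash: go left to aster.
        aster is a leaf — visit aster.
      Visit ash.
      At ash: no right child.
    Visit fern.
    At fern: go right to daisy.
      daisy is a leaf — visit daisy.
  Visit mint.
  At mint: no right child.
Visit moss.
At moss: go right to pear.
  At pear: go left to plum.
    At plum: go left to fir.
      At fir: go left to poppy.
        poppy is a leaf — visit poppy.
      Visit fir.
      At fir: no right child.
    Visit plum.
    At plum: go right to rye.
      At rye: no left child.
      Visit rye.
      At rye: go right to tulip.
        At tulip: no left child.
        Visit tulip.
        At tulip: go right to iris.
          At iris: no left child.
          Visit iris.
          At iris: go right to sage.
            sage is a leaf — visit sage.
  Visit pear.
  At pear: go right to yew.
    At yew: no left child.
    Visit yew.
    At yew: go right to lime.
      lime is a leaf — visit lime.
Full in-order sequence: aster, ash, fern, daisy, mint, moss, poppy, fir, plum, rye, tulip, iris, sage, pear, yew, lime.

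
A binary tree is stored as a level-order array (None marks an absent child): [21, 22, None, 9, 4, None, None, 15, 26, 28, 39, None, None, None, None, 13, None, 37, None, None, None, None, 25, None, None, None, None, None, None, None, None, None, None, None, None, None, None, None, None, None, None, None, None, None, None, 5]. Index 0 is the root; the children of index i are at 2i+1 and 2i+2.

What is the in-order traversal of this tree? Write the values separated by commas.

13, 15, 9, 37, 26, 22, 28, 4, 39, 5, 25, 21

In-order visits the left subtree, then the node, then the right subtree.
At 21: go left to 22.
  At 22: go left to 9.
    At 9: go left to 15.
      At 15: go left to 13.
        13 is a leaf — visit 13.
      Visit 15.
      At 15: no right child.
    Visit 9.
    At 9: go right to 26.
      At 26: go left to 37.
        37 is a leaf — visit 37.
      Visit 26.
      At 26: no right child.
  Visit 22.
  At 22: go right to 4.
    At 4: go left to 28.
      28 is a leaf — visit 28.
    Visit 4.
    At 4: go right to 39.
      At 39: no left child.
      Visit 39.
      At 39: go right to 25.
        At 25: go left to 5.
          5 is a leaf — visit 5.
        Visit 25.
        At 25: no right child.
Visit 21.
At 21: no right child.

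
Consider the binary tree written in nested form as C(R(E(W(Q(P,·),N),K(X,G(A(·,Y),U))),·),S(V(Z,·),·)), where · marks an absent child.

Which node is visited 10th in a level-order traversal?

Level-order visits nodes level by level from the root, left to right within each level.
Level 0: C
Level 1: R, S
Level 2: E, V
Level 3: W, K, Z
Level 4: Q, N, X, G
Level 5: P, A, U
Level 6: Y
Full level-order sequence: C, R, S, E, V, W, K, Z, Q, N, X, G, P, A, U, Y.

N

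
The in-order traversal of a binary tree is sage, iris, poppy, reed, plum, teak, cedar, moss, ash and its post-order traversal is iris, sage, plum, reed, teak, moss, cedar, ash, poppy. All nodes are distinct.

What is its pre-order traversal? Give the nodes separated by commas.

The last element of post-order is the root; it splits in-order into left and right subtrees.
Root poppy: left subtree has 2 nodes {sage, iris}, right has 6 {reed, plum, teak, cedar, moss, ash}.
  Root sage: left subtree has 0 nodes { }, right has 1 {iris}.
  Root ash: left subtree has 5 nodes {reed, plum, teak, cedar, moss}, right has 0 { }.
    Root cedar: left subtree has 3 nodes {reed, plum, teak}, right has 1 {moss}.
      Root teak: left subtree has 2 nodes {reed, plum}, right has 0 { }.
        Root reed: left subtree has 0 nodes { }, right has 1 {plum}.

poppy, sage, iris, ash, cedar, teak, reed, plum, moss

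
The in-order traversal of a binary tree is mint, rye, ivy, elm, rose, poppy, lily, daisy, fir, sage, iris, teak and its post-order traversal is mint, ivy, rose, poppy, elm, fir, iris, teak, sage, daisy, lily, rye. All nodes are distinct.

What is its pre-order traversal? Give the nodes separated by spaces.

The last element of post-order is the root; it splits in-order into left and right subtrees.
Root rye: left subtree has 1 node {mint}, right has 10 {ivy, elm, rose, poppy, lily, daisy, fir, sage, iris, teak}.
  Root lily: left subtree has 4 nodes {ivy, elm, rose, poppy}, right has 5 {daisy, fir, sage, iris, teak}.
    Root elm: left subtree has 1 node {ivy}, right has 2 {rose, poppy}.
      Root poppy: left subtree has 1 node {rose}, right has 0 { }.
    Root daisy: left subtree has 0 nodes { }, right has 4 {fir, sage, iris, teak}.
      Root sage: left subtree has 1 node {fir}, right has 2 {iris, teak}.
        Root teak: left subtree has 1 node {iris}, right has 0 { }.

rye mint lily elm ivy poppy rose daisy sage fir teak iris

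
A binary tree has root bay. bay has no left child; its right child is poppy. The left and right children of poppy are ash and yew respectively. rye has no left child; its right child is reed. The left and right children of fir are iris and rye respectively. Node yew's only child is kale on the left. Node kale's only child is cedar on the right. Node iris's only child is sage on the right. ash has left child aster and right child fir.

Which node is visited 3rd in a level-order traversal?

ash

Level-order visits nodes level by level from the root, left to right within each level.
Level 0: bay
Level 1: poppy
Level 2: ash, yew
Level 3: aster, fir, kale
Level 4: iris, rye, cedar
Level 5: sage, reed
Full level-order sequence: bay, poppy, ash, yew, aster, fir, kale, iris, rye, cedar, sage, reed.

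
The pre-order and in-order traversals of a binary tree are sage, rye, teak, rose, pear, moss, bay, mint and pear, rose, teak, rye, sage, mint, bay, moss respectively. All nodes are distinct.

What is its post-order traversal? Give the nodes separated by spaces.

pear rose teak rye mint bay moss sage

The first element of pre-order is the root; it splits in-order into left and right subtrees.
Root sage: left subtree has 4 nodes {pear, rose, teak, rye}, right has 3 {mint, bay, moss}.
  Root rye: left subtree has 3 nodes {pear, rose, teak}, right has 0 { }.
    Root teak: left subtree has 2 nodes {pear, rose}, right has 0 { }.
      Root rose: left subtree has 1 node {pear}, right has 0 { }.
  Root moss: left subtree has 2 nodes {mint, bay}, right has 0 { }.
    Root bay: left subtree has 1 node {mint}, right has 0 { }.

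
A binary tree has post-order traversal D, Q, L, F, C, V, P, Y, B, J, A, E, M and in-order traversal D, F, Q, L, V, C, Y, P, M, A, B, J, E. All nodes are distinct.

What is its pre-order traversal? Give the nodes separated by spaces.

The last element of post-order is the root; it splits in-order into left and right subtrees.
Root M: left subtree has 8 nodes {D, F, Q, L, V, C, Y, P}, right has 4 {A, B, J, E}.
  Root Y: left subtree has 6 nodes {D, F, Q, L, V, C}, right has 1 {P}.
    Root V: left subtree has 4 nodes {D, F, Q, L}, right has 1 {C}.
      Root F: left subtree has 1 node {D}, right has 2 {Q, L}.
        Root L: left subtree has 1 node {Q}, right has 0 { }.
  Root E: left subtree has 3 nodes {A, B, J}, right has 0 { }.
    Root A: left subtree has 0 nodes { }, right has 2 {B, J}.
      Root J: left subtree has 1 node {B}, right has 0 { }.

M Y V F D L Q C P E A J B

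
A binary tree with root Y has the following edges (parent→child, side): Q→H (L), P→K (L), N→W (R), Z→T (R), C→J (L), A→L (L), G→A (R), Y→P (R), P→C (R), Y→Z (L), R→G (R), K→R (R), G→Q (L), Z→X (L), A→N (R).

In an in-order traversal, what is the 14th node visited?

P

In-order visits the left subtree, then the node, then the right subtree.
At Y: go left to Z.
  At Z: go left to X.
    X is a leaf — visit X.
  Visit Z.
  At Z: go right to T.
    T is a leaf — visit T.
Visit Y.
At Y: go right to P.
  At P: go left to K.
    At K: no left child.
    Visit K.
    At K: go right to R.
      At R: no left child.
      Visit R.
      At R: go right to G.
        At G: go left to Q.
          At Q: go left to H.
            H is a leaf — visit H.
          Visit Q.
          At Q: no right child.
        Visit G.
        At G: go right to A.
          At A: go left to L.
            L is a leaf — visit L.
          Visit A.
          At A: go right to N.
            At N: no left child.
            Visit N.
            At N: go right to W.
              W is a leaf — visit W.
  Visit P.
  At P: go right to C.
    At C: go left to J.
      J is a leaf — visit J.
    Visit C.
    At C: no right child.
Full in-order sequence: X, Z, T, Y, K, R, H, Q, G, L, A, N, W, P, J, C.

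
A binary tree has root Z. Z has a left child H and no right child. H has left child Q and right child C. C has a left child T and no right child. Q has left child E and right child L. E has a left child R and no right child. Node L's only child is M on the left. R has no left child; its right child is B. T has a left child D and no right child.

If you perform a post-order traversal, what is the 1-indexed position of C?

Post-order visits the left subtree, then the right subtree, then the node.
At Z: go left to H.
  At H: go left to Q.
    At Q: go left to E.
      At E: go left to R.
        At R: no left child.
        At R: go right to B.
          B is a leaf — visit B.
        Visit R.
      At E: no right child.
      Visit E.
    At Q: go right to L.
      At L: go left to M.
        M is a leaf — visit M.
      At L: no right child.
      Visit L.
    Visit Q.
  At H: go right to C.
    At C: go left to T.
      At T: go left to D.
        D is a leaf — visit D.
      At T: no right child.
      Visit T.
    At C: no right child.
    Visit C.
  Visit H.
At Z: no right child.
Visit Z.
Full post-order sequence: B, R, E, M, L, Q, D, T, C, H, Z.

9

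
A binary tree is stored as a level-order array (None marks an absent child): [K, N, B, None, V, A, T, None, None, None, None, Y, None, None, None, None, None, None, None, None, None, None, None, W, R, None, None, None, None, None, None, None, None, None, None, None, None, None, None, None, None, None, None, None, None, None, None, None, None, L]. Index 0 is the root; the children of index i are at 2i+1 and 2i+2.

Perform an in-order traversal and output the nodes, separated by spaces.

N V K W Y L R A B T

In-order visits the left subtree, then the node, then the right subtree.
At K: go left to N.
  At N: no left child.
  Visit N.
  At N: go right to V.
    V is a leaf — visit V.
Visit K.
At K: go right to B.
  At B: go left to A.
    At A: go left to Y.
      At Y: go left to W.
        W is a leaf — visit W.
      Visit Y.
      At Y: go right to R.
        At R: go left to L.
          L is a leaf — visit L.
        Visit R.
        At R: no right child.
    Visit A.
    At A: no right child.
  Visit B.
  At B: go right to T.
    T is a leaf — visit T.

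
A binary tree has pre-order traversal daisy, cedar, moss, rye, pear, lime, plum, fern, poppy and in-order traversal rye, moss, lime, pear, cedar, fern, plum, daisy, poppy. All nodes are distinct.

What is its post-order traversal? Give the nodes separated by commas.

The first element of pre-order is the root; it splits in-order into left and right subtrees.
Root daisy: left subtree has 7 nodes {rye, moss, lime, pear, cedar, fern, plum}, right has 1 {poppy}.
  Root cedar: left subtree has 4 nodes {rye, moss, lime, pear}, right has 2 {fern, plum}.
    Root moss: left subtree has 1 node {rye}, right has 2 {lime, pear}.
      Root pear: left subtree has 1 node {lime}, right has 0 { }.
    Root plum: left subtree has 1 node {fern}, right has 0 { }.

rye, lime, pear, moss, fern, plum, cedar, poppy, daisy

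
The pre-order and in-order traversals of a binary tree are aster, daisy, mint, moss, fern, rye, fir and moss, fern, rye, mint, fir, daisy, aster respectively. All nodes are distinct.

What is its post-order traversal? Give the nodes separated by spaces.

rye fern moss fir mint daisy aster

The first element of pre-order is the root; it splits in-order into left and right subtrees.
Root aster: left subtree has 6 nodes {moss, fern, rye, mint, fir, daisy}, right has 0 { }.
  Root daisy: left subtree has 5 nodes {moss, fern, rye, mint, fir}, right has 0 { }.
    Root mint: left subtree has 3 nodes {moss, fern, rye}, right has 1 {fir}.
      Root moss: left subtree has 0 nodes { }, right has 2 {fern, rye}.
        Root fern: left subtree has 0 nodes { }, right has 1 {rye}.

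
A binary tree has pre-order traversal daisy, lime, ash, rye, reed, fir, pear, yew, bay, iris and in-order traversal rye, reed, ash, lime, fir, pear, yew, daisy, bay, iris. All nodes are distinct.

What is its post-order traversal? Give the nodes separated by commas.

reed, rye, ash, yew, pear, fir, lime, iris, bay, daisy

The first element of pre-order is the root; it splits in-order into left and right subtrees.
Root daisy: left subtree has 7 nodes {rye, reed, ash, lime, fir, pear, yew}, right has 2 {bay, iris}.
  Root lime: left subtree has 3 nodes {rye, reed, ash}, right has 3 {fir, pear, yew}.
    Root ash: left subtree has 2 nodes {rye, reed}, right has 0 { }.
      Root rye: left subtree has 0 nodes { }, right has 1 {reed}.
    Root fir: left subtree has 0 nodes { }, right has 2 {pear, yew}.
      Root pear: left subtree has 0 nodes { }, right has 1 {yew}.
  Root bay: left subtree has 0 nodes { }, right has 1 {iris}.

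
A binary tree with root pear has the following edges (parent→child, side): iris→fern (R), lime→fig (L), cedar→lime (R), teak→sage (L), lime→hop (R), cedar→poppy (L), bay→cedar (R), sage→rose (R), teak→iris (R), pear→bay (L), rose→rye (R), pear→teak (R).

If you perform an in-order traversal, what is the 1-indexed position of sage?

8

In-order visits the left subtree, then the node, then the right subtree.
At pear: go left to bay.
  At bay: no left child.
  Visit bay.
  At bay: go right to cedar.
    At cedar: go left to poppy.
      poppy is a leaf — visit poppy.
    Visit cedar.
    At cedar: go right to lime.
      At lime: go left to fig.
        fig is a leaf — visit fig.
      Visit lime.
      At lime: go right to hop.
        hop is a leaf — visit hop.
Visit pear.
At pear: go right to teak.
  At teak: go left to sage.
    At sage: no left child.
    Visit sage.
    At sage: go right to rose.
      At rose: no left child.
      Visit rose.
      At rose: go right to rye.
        rye is a leaf — visit rye.
  Visit teak.
  At teak: go right to iris.
    At iris: no left child.
    Visit iris.
    At iris: go right to fern.
      fern is a leaf — visit fern.
Full in-order sequence: bay, poppy, cedar, fig, lime, hop, pear, sage, rose, rye, teak, iris, fern.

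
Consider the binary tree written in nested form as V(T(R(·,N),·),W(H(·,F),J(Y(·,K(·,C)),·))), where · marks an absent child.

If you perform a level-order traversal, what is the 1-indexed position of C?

11

Level-order visits nodes level by level from the root, left to right within each level.
Level 0: V
Level 1: T, W
Level 2: R, H, J
Level 3: N, F, Y
Level 4: K
Level 5: C
Full level-order sequence: V, T, W, R, H, J, N, F, Y, K, C.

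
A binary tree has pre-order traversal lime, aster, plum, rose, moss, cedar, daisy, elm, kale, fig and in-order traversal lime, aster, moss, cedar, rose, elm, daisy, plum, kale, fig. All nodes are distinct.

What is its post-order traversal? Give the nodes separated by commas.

The first element of pre-order is the root; it splits in-order into left and right subtrees.
Root lime: left subtree has 0 nodes { }, right has 9 {aster, moss, cedar, rose, elm, daisy, plum, kale, fig}.
  Root aster: left subtree has 0 nodes { }, right has 8 {moss, cedar, rose, elm, daisy, plum, kale, fig}.
    Root plum: left subtree has 5 nodes {moss, cedar, rose, elm, daisy}, right has 2 {kale, fig}.
      Root rose: left subtree has 2 nodes {moss, cedar}, right has 2 {elm, daisy}.
        Root moss: left subtree has 0 nodes { }, right has 1 {cedar}.
        Root daisy: left subtree has 1 node {elm}, right has 0 { }.
      Root kale: left subtree has 0 nodes { }, right has 1 {fig}.

cedar, moss, elm, daisy, rose, fig, kale, plum, aster, lime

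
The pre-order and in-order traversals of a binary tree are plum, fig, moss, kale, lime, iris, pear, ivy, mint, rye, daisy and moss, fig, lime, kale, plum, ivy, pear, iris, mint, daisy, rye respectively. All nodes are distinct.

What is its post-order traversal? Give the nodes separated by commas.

moss, lime, kale, fig, ivy, pear, daisy, rye, mint, iris, plum

The first element of pre-order is the root; it splits in-order into left and right subtrees.
Root plum: left subtree has 4 nodes {moss, fig, lime, kale}, right has 6 {ivy, pear, iris, mint, daisy, rye}.
  Root fig: left subtree has 1 node {moss}, right has 2 {lime, kale}.
    Root kale: left subtree has 1 node {lime}, right has 0 { }.
  Root iris: left subtree has 2 nodes {ivy, pear}, right has 3 {mint, daisy, rye}.
    Root pear: left subtree has 1 node {ivy}, right has 0 { }.
    Root mint: left subtree has 0 nodes { }, right has 2 {daisy, rye}.
      Root rye: left subtree has 1 node {daisy}, right has 0 { }.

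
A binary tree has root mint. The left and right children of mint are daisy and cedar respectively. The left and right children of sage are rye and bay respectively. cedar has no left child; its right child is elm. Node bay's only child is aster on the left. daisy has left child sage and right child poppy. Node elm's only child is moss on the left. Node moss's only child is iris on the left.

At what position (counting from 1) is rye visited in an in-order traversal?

1

In-order visits the left subtree, then the node, then the right subtree.
At mint: go left to daisy.
  At daisy: go left to sage.
    At sage: go left to rye.
      rye is a leaf — visit rye.
    Visit sage.
    At sage: go right to bay.
      At bay: go left to aster.
        aster is a leaf — visit aster.
      Visit bay.
      At bay: no right child.
  Visit daisy.
  At daisy: go right to poppy.
    poppy is a leaf — visit poppy.
Visit mint.
At mint: go right to cedar.
  At cedar: no left child.
  Visit cedar.
  At cedar: go right to elm.
    At elm: go left to moss.
      At moss: go left to iris.
        iris is a leaf — visit iris.
      Visit moss.
      At moss: no right child.
    Visit elm.
    At elm: no right child.
Full in-order sequence: rye, sage, aster, bay, daisy, poppy, mint, cedar, iris, moss, elm.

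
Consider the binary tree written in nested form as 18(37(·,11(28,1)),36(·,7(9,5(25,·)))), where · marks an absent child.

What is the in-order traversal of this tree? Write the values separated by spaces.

In-order visits the left subtree, then the node, then the right subtree.
At 18: go left to 37.
  At 37: no left child.
  Visit 37.
  At 37: go right to 11.
    At 11: go left to 28.
      28 is a leaf — visit 28.
    Visit 11.
    At 11: go right to 1.
      1 is a leaf — visit 1.
Visit 18.
At 18: go right to 36.
  At 36: no left child.
  Visit 36.
  At 36: go right to 7.
    At 7: go left to 9.
      9 is a leaf — visit 9.
    Visit 7.
    At 7: go right to 5.
      At 5: go left to 25.
        25 is a leaf — visit 25.
      Visit 5.
      At 5: no right child.

37 28 11 1 18 36 9 7 25 5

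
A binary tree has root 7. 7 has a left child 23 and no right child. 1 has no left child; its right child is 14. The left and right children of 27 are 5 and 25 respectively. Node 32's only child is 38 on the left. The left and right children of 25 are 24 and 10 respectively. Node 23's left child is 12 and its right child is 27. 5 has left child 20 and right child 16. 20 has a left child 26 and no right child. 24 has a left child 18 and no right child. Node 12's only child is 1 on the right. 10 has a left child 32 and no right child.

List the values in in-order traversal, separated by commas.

12, 1, 14, 23, 26, 20, 5, 16, 27, 18, 24, 25, 38, 32, 10, 7

In-order visits the left subtree, then the node, then the right subtree.
At 7: go left to 23.
  At 23: go left to 12.
    At 12: no left child.
    Visit 12.
    At 12: go right to 1.
      At 1: no left child.
      Visit 1.
      At 1: go right to 14.
        14 is a leaf — visit 14.
  Visit 23.
  At 23: go right to 27.
    At 27: go left to 5.
      At 5: go left to 20.
        At 20: go left to 26.
          26 is a leaf — visit 26.
        Visit 20.
        At 20: no right child.
      Visit 5.
      At 5: go right to 16.
        16 is a leaf — visit 16.
    Visit 27.
    At 27: go right to 25.
      At 25: go left to 24.
        At 24: go left to 18.
          18 is a leaf — visit 18.
        Visit 24.
        At 24: no right child.
      Visit 25.
      At 25: go right to 10.
        At 10: go left to 32.
          At 32: go left to 38.
            38 is a leaf — visit 38.
          Visit 32.
          At 32: no right child.
        Visit 10.
        At 10: no right child.
Visit 7.
At 7: no right child.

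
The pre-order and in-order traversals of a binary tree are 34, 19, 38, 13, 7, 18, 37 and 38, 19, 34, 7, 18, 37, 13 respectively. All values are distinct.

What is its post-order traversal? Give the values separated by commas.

38, 19, 37, 18, 7, 13, 34

The first element of pre-order is the root; it splits in-order into left and right subtrees.
Root 34: left subtree has 2 nodes {38, 19}, right has 4 {7, 18, 37, 13}.
  Root 19: left subtree has 1 node {38}, right has 0 { }.
  Root 13: left subtree has 3 nodes {7, 18, 37}, right has 0 { }.
    Root 7: left subtree has 0 nodes { }, right has 2 {18, 37}.
      Root 18: left subtree has 0 nodes { }, right has 1 {37}.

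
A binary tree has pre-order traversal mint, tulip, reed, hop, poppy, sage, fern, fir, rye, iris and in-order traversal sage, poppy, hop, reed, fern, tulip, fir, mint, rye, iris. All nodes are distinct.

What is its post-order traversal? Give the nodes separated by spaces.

sage poppy hop fern reed fir tulip iris rye mint

The first element of pre-order is the root; it splits in-order into left and right subtrees.
Root mint: left subtree has 7 nodes {sage, poppy, hop, reed, fern, tulip, fir}, right has 2 {rye, iris}.
  Root tulip: left subtree has 5 nodes {sage, poppy, hop, reed, fern}, right has 1 {fir}.
    Root reed: left subtree has 3 nodes {sage, poppy, hop}, right has 1 {fern}.
      Root hop: left subtree has 2 nodes {sage, poppy}, right has 0 { }.
        Root poppy: left subtree has 1 node {sage}, right has 0 { }.
  Root rye: left subtree has 0 nodes { }, right has 1 {iris}.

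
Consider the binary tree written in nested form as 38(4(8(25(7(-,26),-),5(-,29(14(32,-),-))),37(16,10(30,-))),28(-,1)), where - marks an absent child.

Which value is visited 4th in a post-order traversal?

32

Post-order visits the left subtree, then the right subtree, then the node.
At 38: go left to 4.
  At 4: go left to 8.
    At 8: go left to 25.
      At 25: go left to 7.
        At 7: no left child.
        At 7: go right to 26.
          26 is a leaf — visit 26.
        Visit 7.
      At 25: no right child.
      Visit 25.
    At 8: go right to 5.
      At 5: no left child.
      At 5: go right to 29.
        At 29: go left to 14.
          At 14: go left to 32.
            32 is a leaf — visit 32.
          At 14: no right child.
          Visit 14.
        At 29: no right child.
        Visit 29.
      Visit 5.
    Visit 8.
  At 4: go right to 37.
    At 37: go left to 16.
      16 is a leaf — visit 16.
    At 37: go right to 10.
      At 10: go left to 30.
        30 is a leaf — visit 30.
      At 10: no right child.
      Visit 10.
    Visit 37.
  Visit 4.
At 38: go right to 28.
  At 28: no left child.
  At 28: go right to 1.
    1 is a leaf — visit 1.
  Visit 28.
Visit 38.
Full post-order sequence: 26, 7, 25, 32, 14, 29, 5, 8, 16, 30, 10, 37, 4, 1, 28, 38.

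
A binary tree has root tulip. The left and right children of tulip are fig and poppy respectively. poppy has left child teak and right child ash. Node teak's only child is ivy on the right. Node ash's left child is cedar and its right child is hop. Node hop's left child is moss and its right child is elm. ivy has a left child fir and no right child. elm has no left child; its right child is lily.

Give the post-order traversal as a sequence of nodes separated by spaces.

fig fir ivy teak cedar moss lily elm hop ash poppy tulip

Post-order visits the left subtree, then the right subtree, then the node.
At tulip: go left to fig.
  fig is a leaf — visit fig.
At tulip: go right to poppy.
  At poppy: go left to teak.
    At teak: no left child.
    At teak: go right to ivy.
      At ivy: go left to fir.
        fir is a leaf — visit fir.
      At ivy: no right child.
      Visit ivy.
    Visit teak.
  At poppy: go right to ash.
    At ash: go left to cedar.
      cedar is a leaf — visit cedar.
    At ash: go right to hop.
      At hop: go left to moss.
        moss is a leaf — visit moss.
      At hop: go right to elm.
        At elm: no left child.
        At elm: go right to lily.
          lily is a leaf — visit lily.
        Visit elm.
      Visit hop.
    Visit ash.
  Visit poppy.
Visit tulip.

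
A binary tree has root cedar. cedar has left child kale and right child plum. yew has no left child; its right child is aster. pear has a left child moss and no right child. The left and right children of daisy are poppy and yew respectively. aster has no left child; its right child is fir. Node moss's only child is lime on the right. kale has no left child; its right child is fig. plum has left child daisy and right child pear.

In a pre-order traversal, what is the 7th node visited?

Pre-order visits the node, then its left subtree, then its right subtree.
Visit cedar.
At cedar: go left to kale.
  Visit kale.
  At kale: no left child.
  At kale: go right to fig.
    fig is a leaf — visit fig.
At cedar: go right to plum.
  Visit plum.
  At plum: go left to daisy.
    Visit daisy.
    At daisy: go left to poppy.
      poppy is a leaf — visit poppy.
    At daisy: go right to yew.
      Visit yew.
      At yew: no left child.
      At yew: go right to aster.
        Visit aster.
        At aster: no left child.
        At aster: go right to fir.
          fir is a leaf — visit fir.
  At plum: go right to pear.
    Visit pear.
    At pear: go left to moss.
      Visit moss.
      At moss: no left child.
      At moss: go right to lime.
        lime is a leaf — visit lime.
    At pear: no right child.
Full pre-order sequence: cedar, kale, fig, plum, daisy, poppy, yew, aster, fir, pear, moss, lime.

yew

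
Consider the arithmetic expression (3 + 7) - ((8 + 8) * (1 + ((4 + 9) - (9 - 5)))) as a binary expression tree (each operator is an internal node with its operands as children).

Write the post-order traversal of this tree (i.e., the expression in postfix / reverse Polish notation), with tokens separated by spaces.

3 7 + 8 8 + 1 4 9 + 9 5 - - + * -

Post-order on an expression tree gives postfix notation: for each operator, emit left operand, right operand, then the operator.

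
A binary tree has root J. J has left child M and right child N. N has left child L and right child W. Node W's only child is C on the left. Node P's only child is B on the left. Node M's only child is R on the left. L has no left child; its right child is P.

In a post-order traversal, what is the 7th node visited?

Post-order visits the left subtree, then the right subtree, then the node.
At J: go left to M.
  At M: go left to R.
    R is a leaf — visit R.
  At M: no right child.
  Visit M.
At J: go right to N.
  At N: go left to L.
    At L: no left child.
    At L: go right to P.
      At P: go left to B.
        B is a leaf — visit B.
      At P: no right child.
      Visit P.
    Visit L.
  At N: go right to W.
    At W: go left to C.
      C is a leaf — visit C.
    At W: no right child.
    Visit W.
  Visit N.
Visit J.
Full post-order sequence: R, M, B, P, L, C, W, N, J.

W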